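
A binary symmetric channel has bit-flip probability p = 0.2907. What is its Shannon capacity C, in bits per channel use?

For BSC with error probability p:
C = 1 - H(p) where H(p) is binary entropy
H(0.2907) = -0.2907 × log₂(0.2907) - 0.7093 × log₂(0.7093)
H(p) = 0.8696
C = 1 - 0.8696 = 0.1304 bits/use


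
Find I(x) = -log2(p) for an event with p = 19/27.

Information content I(x) = -log₂(p(x))
I = -log₂(19/27) = -log₂(0.7037)
I = 0.5070 bits


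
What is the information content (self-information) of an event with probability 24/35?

Information content I(x) = -log₂(p(x))
I = -log₂(24/35) = -log₂(0.6857)
I = 0.5443 bits


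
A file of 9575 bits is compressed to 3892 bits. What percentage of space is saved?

Space savings = (1 - Compressed/Original) × 100%
= (1 - 3892/9575) × 100%
= 59.35%


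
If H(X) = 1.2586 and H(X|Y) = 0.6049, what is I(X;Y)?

I(X;Y) = H(X) - H(X|Y)
I(X;Y) = 1.2586 - 0.6049 = 0.6537 bits


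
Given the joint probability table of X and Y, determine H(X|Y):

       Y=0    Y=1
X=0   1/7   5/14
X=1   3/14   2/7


H(X|Y) = Σ_y p(y) H(X|Y=y)
  p(Y=0) = 5/14, H(X|Y=0) = 0.9710
  p(Y=1) = 9/14, H(X|Y=1) = 0.9911
H(X|Y) = 0.3571×0.9710 + 0.6429×0.9911 = 0.9839 bits


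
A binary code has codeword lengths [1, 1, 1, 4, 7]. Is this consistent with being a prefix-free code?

Kraft inequality: Σ 2^(-l_i) ≤ 1 for prefix-free code
Calculating: 2^(-1) + 2^(-1) + 2^(-1) + 2^(-4) + 2^(-7)
= 0.5 + 0.5 + 0.5 + 0.0625 + 0.0078125
= 1.5703
Since 1.5703 > 1, prefix-free code does not exist


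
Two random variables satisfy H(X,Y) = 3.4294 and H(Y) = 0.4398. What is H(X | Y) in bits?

Chain rule: H(X,Y) = H(X|Y) + H(Y)
H(X|Y) = H(X,Y) - H(Y) = 3.4294 - 0.4398 = 2.9896 bits


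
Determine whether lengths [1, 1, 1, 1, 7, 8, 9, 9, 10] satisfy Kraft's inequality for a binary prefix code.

Kraft inequality: Σ 2^(-l_i) ≤ 1 for prefix-free code
Calculating: 2^(-1) + 2^(-1) + 2^(-1) + 2^(-1) + 2^(-7) + 2^(-8) + 2^(-9) + 2^(-9) + 2^(-10)
= 0.5 + 0.5 + 0.5 + 0.5 + 0.0078125 + 0.00390625 + 0.001953125 + 0.001953125 + 0.0009765625
= 2.0166
Since 2.0166 > 1, prefix-free code does not exist


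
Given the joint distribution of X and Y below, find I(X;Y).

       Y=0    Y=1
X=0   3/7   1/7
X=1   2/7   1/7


H(X) = 0.9852, H(Y) = 0.8631, H(X,Y) = 1.8424
I(X;Y) = H(X) + H(Y) - H(X,Y) = 0.0060 bits


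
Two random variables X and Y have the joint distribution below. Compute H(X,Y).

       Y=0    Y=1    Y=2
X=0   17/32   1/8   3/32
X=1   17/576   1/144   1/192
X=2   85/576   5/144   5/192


H(X,Y) = -Σ p(x,y) log₂ p(x,y)
  p(0,0)=17/32: -0.5312 × log₂(0.5312) = 0.4848
  p(0,1)=1/8: -0.1250 × log₂(0.1250) = 0.3750
  p(0,2)=3/32: -0.0938 × log₂(0.0938) = 0.3202
  p(1,0)=17/576: -0.0295 × log₂(0.0295) = 0.1500
  p(1,1)=1/144: -0.0069 × log₂(0.0069) = 0.0498
  p(1,2)=1/192: -0.0052 × log₂(0.0052) = 0.0395
  p(2,0)=85/576: -0.1476 × log₂(0.1476) = 0.4074
  p(2,1)=5/144: -0.0347 × log₂(0.0347) = 0.1683
  p(2,2)=5/192: -0.0260 × log₂(0.0260) = 0.1371
H(X,Y) = 2.1320 bits


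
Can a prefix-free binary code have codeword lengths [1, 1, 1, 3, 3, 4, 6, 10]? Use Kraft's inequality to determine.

Kraft inequality: Σ 2^(-l_i) ≤ 1 for prefix-free code
Calculating: 2^(-1) + 2^(-1) + 2^(-1) + 2^(-3) + 2^(-3) + 2^(-4) + 2^(-6) + 2^(-10)
= 0.5 + 0.5 + 0.5 + 0.125 + 0.125 + 0.0625 + 0.015625 + 0.0009765625
= 1.8291
Since 1.8291 > 1, prefix-free code does not exist


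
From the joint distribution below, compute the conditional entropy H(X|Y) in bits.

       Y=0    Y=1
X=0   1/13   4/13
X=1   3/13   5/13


H(X|Y) = Σ_y p(y) H(X|Y=y)
  p(Y=0) = 4/13, H(X|Y=0) = 0.8113
  p(Y=1) = 9/13, H(X|Y=1) = 0.9911
H(X|Y) = 0.3077×0.8113 + 0.6923×0.9911 = 0.9358 bits


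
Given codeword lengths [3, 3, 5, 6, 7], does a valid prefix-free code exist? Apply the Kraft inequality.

Kraft inequality: Σ 2^(-l_i) ≤ 1 for prefix-free code
Calculating: 2^(-3) + 2^(-3) + 2^(-5) + 2^(-6) + 2^(-7)
= 0.125 + 0.125 + 0.03125 + 0.015625 + 0.0078125
= 0.3047
Since 0.3047 ≤ 1, prefix-free code exists


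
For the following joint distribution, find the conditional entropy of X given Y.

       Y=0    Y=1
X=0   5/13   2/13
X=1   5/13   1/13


H(X|Y) = Σ_y p(y) H(X|Y=y)
  p(Y=0) = 10/13, H(X|Y=0) = 1.0000
  p(Y=1) = 3/13, H(X|Y=1) = 0.9183
H(X|Y) = 0.7692×1.0000 + 0.2308×0.9183 = 0.9811 bits


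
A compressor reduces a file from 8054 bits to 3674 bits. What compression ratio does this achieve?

Compression ratio = Original / Compressed
= 8054 / 3674 = 2.19:1


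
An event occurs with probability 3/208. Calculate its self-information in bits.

Information content I(x) = -log₂(p(x))
I = -log₂(3/208) = -log₂(0.0144)
I = 6.1155 bits


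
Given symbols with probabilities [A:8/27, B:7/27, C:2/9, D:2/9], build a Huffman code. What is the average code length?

Huffman tree construction:
Combine smallest probabilities repeatedly
Resulting codes:
  A: 11 (length 2)
  B: 10 (length 2)
  C: 00 (length 2)
  D: 01 (length 2)
Average length = Σ p(s) × length(s) = 2.0000 bits


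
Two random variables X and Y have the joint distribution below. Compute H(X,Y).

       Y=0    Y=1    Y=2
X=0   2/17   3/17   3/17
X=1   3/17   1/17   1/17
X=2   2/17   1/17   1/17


H(X,Y) = -Σ p(x,y) log₂ p(x,y)
  p(0,0)=2/17: -0.1176 × log₂(0.1176) = 0.3632
  p(0,1)=3/17: -0.1765 × log₂(0.1765) = 0.4416
  p(0,2)=3/17: -0.1765 × log₂(0.1765) = 0.4416
  p(1,0)=3/17: -0.1765 × log₂(0.1765) = 0.4416
  p(1,1)=1/17: -0.0588 × log₂(0.0588) = 0.2404
  p(1,2)=1/17: -0.0588 × log₂(0.0588) = 0.2404
  p(2,0)=2/17: -0.1176 × log₂(0.1176) = 0.3632
  p(2,1)=1/17: -0.0588 × log₂(0.0588) = 0.2404
  p(2,2)=1/17: -0.0588 × log₂(0.0588) = 0.2404
H(X,Y) = 3.0131 bits


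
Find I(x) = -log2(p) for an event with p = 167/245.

Information content I(x) = -log₂(p(x))
I = -log₂(167/245) = -log₂(0.6816)
I = 0.5529 bits


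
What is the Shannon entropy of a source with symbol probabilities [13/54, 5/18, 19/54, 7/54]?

H(X) = -Σ p(x) log₂ p(x)
  -13/54 × log₂(13/54) = 0.4946
  -5/18 × log₂(5/18) = 0.5133
  -19/54 × log₂(19/54) = 0.5302
  -7/54 × log₂(7/54) = 0.3821
H(X) = 1.9202 bits


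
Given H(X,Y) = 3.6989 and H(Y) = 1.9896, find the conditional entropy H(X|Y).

Chain rule: H(X,Y) = H(X|Y) + H(Y)
H(X|Y) = H(X,Y) - H(Y) = 3.6989 - 1.9896 = 1.7093 bits


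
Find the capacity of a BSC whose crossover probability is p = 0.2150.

For BSC with error probability p:
C = 1 - H(p) where H(p) is binary entropy
H(0.2150) = -0.2150 × log₂(0.2150) - 0.7850 × log₂(0.7850)
H(p) = 0.7509
C = 1 - 0.7509 = 0.2491 bits/use


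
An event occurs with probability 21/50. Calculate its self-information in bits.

Information content I(x) = -log₂(p(x))
I = -log₂(21/50) = -log₂(0.4200)
I = 1.2515 bits


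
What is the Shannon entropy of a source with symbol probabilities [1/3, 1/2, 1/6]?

H(X) = -Σ p(x) log₂ p(x)
  -1/3 × log₂(1/3) = 0.5283
  -1/2 × log₂(1/2) = 0.5000
  -1/6 × log₂(1/6) = 0.4308
H(X) = 1.4591 bits


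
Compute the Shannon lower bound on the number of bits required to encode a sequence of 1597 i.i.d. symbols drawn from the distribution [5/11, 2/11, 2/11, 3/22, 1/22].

Entropy H = 2.0061 bits/symbol
Minimum bits = H × n = 2.0061 × 1597
= 3203.68 bits


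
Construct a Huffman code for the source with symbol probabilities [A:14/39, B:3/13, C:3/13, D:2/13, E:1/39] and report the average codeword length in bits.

Huffman tree construction:
Combine smallest probabilities repeatedly
Resulting codes:
  A: 11 (length 2)
  B: 01 (length 2)
  C: 10 (length 2)
  D: 001 (length 3)
  E: 000 (length 3)
Average length = Σ p(s) × length(s) = 2.1795 bits


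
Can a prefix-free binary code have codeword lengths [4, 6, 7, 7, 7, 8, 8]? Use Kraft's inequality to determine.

Kraft inequality: Σ 2^(-l_i) ≤ 1 for prefix-free code
Calculating: 2^(-4) + 2^(-6) + 2^(-7) + 2^(-7) + 2^(-7) + 2^(-8) + 2^(-8)
= 0.0625 + 0.015625 + 0.0078125 + 0.0078125 + 0.0078125 + 0.00390625 + 0.00390625
= 0.1094
Since 0.1094 ≤ 1, prefix-free code exists


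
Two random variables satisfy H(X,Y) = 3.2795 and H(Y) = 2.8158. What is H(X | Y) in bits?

Chain rule: H(X,Y) = H(X|Y) + H(Y)
H(X|Y) = H(X,Y) - H(Y) = 3.2795 - 2.8158 = 0.4637 bits


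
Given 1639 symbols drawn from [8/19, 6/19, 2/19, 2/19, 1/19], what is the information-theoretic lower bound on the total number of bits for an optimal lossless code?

Entropy H = 1.9579 bits/symbol
Minimum bits = H × n = 1.9579 × 1639
= 3209.06 bits


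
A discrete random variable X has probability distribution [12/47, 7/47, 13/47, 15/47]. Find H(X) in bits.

H(X) = -Σ p(x) log₂ p(x)
  -12/47 × log₂(12/47) = 0.5029
  -7/47 × log₂(7/47) = 0.4092
  -13/47 × log₂(13/47) = 0.5128
  -15/47 × log₂(15/47) = 0.5259
H(X) = 1.9508 bits


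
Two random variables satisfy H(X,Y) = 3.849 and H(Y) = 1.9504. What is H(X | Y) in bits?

Chain rule: H(X,Y) = H(X|Y) + H(Y)
H(X|Y) = H(X,Y) - H(Y) = 3.849 - 1.9504 = 1.8986 bits


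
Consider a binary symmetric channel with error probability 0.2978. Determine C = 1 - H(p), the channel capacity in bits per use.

For BSC with error probability p:
C = 1 - H(p) where H(p) is binary entropy
H(0.2978) = -0.2978 × log₂(0.2978) - 0.7022 × log₂(0.7022)
H(p) = 0.8786
C = 1 - 0.8786 = 0.1214 bits/use


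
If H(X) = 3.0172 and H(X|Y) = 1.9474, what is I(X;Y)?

I(X;Y) = H(X) - H(X|Y)
I(X;Y) = 3.0172 - 1.9474 = 1.0698 bits


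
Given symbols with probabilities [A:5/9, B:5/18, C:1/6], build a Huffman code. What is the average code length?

Huffman tree construction:
Combine smallest probabilities repeatedly
Resulting codes:
  A: 1 (length 1)
  B: 01 (length 2)
  C: 00 (length 2)
Average length = Σ p(s) × length(s) = 1.4444 bits


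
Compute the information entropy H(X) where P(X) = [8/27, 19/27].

H(X) = -Σ p(x) log₂ p(x)
  -8/27 × log₂(8/27) = 0.5200
  -19/27 × log₂(19/27) = 0.3567
H(X) = 0.8767 bits


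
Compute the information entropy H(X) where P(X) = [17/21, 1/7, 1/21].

H(X) = -Σ p(x) log₂ p(x)
  -17/21 × log₂(17/21) = 0.2468
  -1/7 × log₂(1/7) = 0.4011
  -1/21 × log₂(1/21) = 0.2092
H(X) = 0.8570 bits


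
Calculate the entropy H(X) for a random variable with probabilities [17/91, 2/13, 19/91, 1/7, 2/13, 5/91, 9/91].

H(X) = -Σ p(x) log₂ p(x)
  -17/91 × log₂(17/91) = 0.4521
  -2/13 × log₂(2/13) = 0.4155
  -19/91 × log₂(19/91) = 0.4718
  -1/7 × log₂(1/7) = 0.4011
  -2/13 × log₂(2/13) = 0.4155
  -5/91 × log₂(5/91) = 0.2300
  -9/91 × log₂(9/91) = 0.3301
H(X) = 2.7161 bits


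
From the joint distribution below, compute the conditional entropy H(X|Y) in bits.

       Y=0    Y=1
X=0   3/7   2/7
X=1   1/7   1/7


H(X|Y) = Σ_y p(y) H(X|Y=y)
  p(Y=0) = 4/7, H(X|Y=0) = 0.8113
  p(Y=1) = 3/7, H(X|Y=1) = 0.9183
H(X|Y) = 0.5714×0.8113 + 0.4286×0.9183 = 0.8571 bits


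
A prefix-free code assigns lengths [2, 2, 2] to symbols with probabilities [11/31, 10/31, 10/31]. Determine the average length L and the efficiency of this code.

Average length L = Σ p_i × l_i = 2.0000 bits
Entropy H = 1.5835 bits
Efficiency η = H/L × 100% = 79.17%


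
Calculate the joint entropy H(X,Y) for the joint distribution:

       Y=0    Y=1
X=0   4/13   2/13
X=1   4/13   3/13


H(X,Y) = -Σ p(x,y) log₂ p(x,y)
  p(0,0)=4/13: -0.3077 × log₂(0.3077) = 0.5232
  p(0,1)=2/13: -0.1538 × log₂(0.1538) = 0.4155
  p(1,0)=4/13: -0.3077 × log₂(0.3077) = 0.5232
  p(1,1)=3/13: -0.2308 × log₂(0.2308) = 0.4882
H(X,Y) = 1.9501 bits


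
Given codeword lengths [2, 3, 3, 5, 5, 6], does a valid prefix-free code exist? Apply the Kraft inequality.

Kraft inequality: Σ 2^(-l_i) ≤ 1 for prefix-free code
Calculating: 2^(-2) + 2^(-3) + 2^(-3) + 2^(-5) + 2^(-5) + 2^(-6)
= 0.25 + 0.125 + 0.125 + 0.03125 + 0.03125 + 0.015625
= 0.5781
Since 0.5781 ≤ 1, prefix-free code exists


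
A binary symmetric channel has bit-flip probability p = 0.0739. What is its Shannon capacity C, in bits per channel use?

For BSC with error probability p:
C = 1 - H(p) where H(p) is binary entropy
H(0.0739) = -0.0739 × log₂(0.0739) - 0.9261 × log₂(0.9261)
H(p) = 0.3803
C = 1 - 0.3803 = 0.6197 bits/use


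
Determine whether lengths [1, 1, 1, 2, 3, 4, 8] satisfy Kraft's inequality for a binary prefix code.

Kraft inequality: Σ 2^(-l_i) ≤ 1 for prefix-free code
Calculating: 2^(-1) + 2^(-1) + 2^(-1) + 2^(-2) + 2^(-3) + 2^(-4) + 2^(-8)
= 0.5 + 0.5 + 0.5 + 0.25 + 0.125 + 0.0625 + 0.00390625
= 1.9414
Since 1.9414 > 1, prefix-free code does not exist


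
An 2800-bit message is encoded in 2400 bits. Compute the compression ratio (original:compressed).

Compression ratio = Original / Compressed
= 2800 / 2400 = 1.17:1


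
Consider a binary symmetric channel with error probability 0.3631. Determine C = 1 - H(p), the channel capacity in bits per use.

For BSC with error probability p:
C = 1 - H(p) where H(p) is binary entropy
H(0.3631) = -0.3631 × log₂(0.3631) - 0.6369 × log₂(0.6369)
H(p) = 0.9452
C = 1 - 0.9452 = 0.0548 bits/use


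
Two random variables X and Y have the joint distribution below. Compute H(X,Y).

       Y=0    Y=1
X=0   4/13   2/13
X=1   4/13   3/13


H(X,Y) = -Σ p(x,y) log₂ p(x,y)
  p(0,0)=4/13: -0.3077 × log₂(0.3077) = 0.5232
  p(0,1)=2/13: -0.1538 × log₂(0.1538) = 0.4155
  p(1,0)=4/13: -0.3077 × log₂(0.3077) = 0.5232
  p(1,1)=3/13: -0.2308 × log₂(0.2308) = 0.4882
H(X,Y) = 1.9501 bits


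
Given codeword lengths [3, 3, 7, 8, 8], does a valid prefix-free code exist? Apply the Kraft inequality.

Kraft inequality: Σ 2^(-l_i) ≤ 1 for prefix-free code
Calculating: 2^(-3) + 2^(-3) + 2^(-7) + 2^(-8) + 2^(-8)
= 0.125 + 0.125 + 0.0078125 + 0.00390625 + 0.00390625
= 0.2656
Since 0.2656 ≤ 1, prefix-free code exists


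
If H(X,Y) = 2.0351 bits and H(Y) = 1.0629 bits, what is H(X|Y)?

Chain rule: H(X,Y) = H(X|Y) + H(Y)
H(X|Y) = H(X,Y) - H(Y) = 2.0351 - 1.0629 = 0.9722 bits


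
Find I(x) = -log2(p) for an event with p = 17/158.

Information content I(x) = -log₂(p(x))
I = -log₂(17/158) = -log₂(0.1076)
I = 3.2163 bits


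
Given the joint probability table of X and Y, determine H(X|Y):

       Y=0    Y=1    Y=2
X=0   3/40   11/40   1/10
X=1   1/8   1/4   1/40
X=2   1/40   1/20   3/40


H(X|Y) = Σ_y p(y) H(X|Y=y)
  p(Y=0) = 9/40, H(X|Y=0) = 1.3516
  p(Y=1) = 23/40, H(X|Y=1) = 1.3378
  p(Y=2) = 1/5, H(X|Y=2) = 1.4056
H(X|Y) = 0.2250×1.3516 + 0.5750×1.3378 + 0.2000×1.4056 = 1.3545 bits


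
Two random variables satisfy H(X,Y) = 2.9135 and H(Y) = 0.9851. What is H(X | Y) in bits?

Chain rule: H(X,Y) = H(X|Y) + H(Y)
H(X|Y) = H(X,Y) - H(Y) = 2.9135 - 0.9851 = 1.9284 bits


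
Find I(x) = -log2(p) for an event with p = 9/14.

Information content I(x) = -log₂(p(x))
I = -log₂(9/14) = -log₂(0.6429)
I = 0.6374 bits


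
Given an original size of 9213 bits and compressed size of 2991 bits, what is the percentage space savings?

Space savings = (1 - Compressed/Original) × 100%
= (1 - 2991/9213) × 100%
= 67.54%


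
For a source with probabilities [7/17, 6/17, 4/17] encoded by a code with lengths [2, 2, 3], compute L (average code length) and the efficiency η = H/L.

Average length L = Σ p_i × l_i = 2.2353 bits
Entropy H = 1.5486 bits
Efficiency η = H/L × 100% = 69.28%


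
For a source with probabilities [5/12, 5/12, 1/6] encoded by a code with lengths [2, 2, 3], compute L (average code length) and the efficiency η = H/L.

Average length L = Σ p_i × l_i = 2.1667 bits
Entropy H = 1.4834 bits
Efficiency η = H/L × 100% = 68.46%


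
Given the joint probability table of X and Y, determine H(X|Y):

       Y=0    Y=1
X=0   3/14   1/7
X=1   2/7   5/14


H(X|Y) = Σ_y p(y) H(X|Y=y)
  p(Y=0) = 1/2, H(X|Y=0) = 0.9852
  p(Y=1) = 1/2, H(X|Y=1) = 0.8631
H(X|Y) = 0.5000×0.9852 + 0.5000×0.8631 = 0.9242 bits


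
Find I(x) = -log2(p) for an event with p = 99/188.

Information content I(x) = -log₂(p(x))
I = -log₂(99/188) = -log₂(0.5266)
I = 0.9252 bits


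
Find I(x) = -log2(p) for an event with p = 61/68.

Information content I(x) = -log₂(p(x))
I = -log₂(61/68) = -log₂(0.8971)
I = 0.1567 bits


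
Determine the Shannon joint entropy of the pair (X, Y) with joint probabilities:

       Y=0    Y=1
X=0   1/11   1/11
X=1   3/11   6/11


H(X,Y) = -Σ p(x,y) log₂ p(x,y)
  p(0,0)=1/11: -0.0909 × log₂(0.0909) = 0.3145
  p(0,1)=1/11: -0.0909 × log₂(0.0909) = 0.3145
  p(1,0)=3/11: -0.2727 × log₂(0.2727) = 0.5112
  p(1,1)=6/11: -0.5455 × log₂(0.5455) = 0.4770
H(X,Y) = 1.6172 bits


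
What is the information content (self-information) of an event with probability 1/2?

Information content I(x) = -log₂(p(x))
I = -log₂(1/2) = -log₂(0.5000)
I = 1.0000 bits


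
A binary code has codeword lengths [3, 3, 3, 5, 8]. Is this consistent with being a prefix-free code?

Kraft inequality: Σ 2^(-l_i) ≤ 1 for prefix-free code
Calculating: 2^(-3) + 2^(-3) + 2^(-3) + 2^(-5) + 2^(-8)
= 0.125 + 0.125 + 0.125 + 0.03125 + 0.00390625
= 0.4102
Since 0.4102 ≤ 1, prefix-free code exists


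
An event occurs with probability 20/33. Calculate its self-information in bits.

Information content I(x) = -log₂(p(x))
I = -log₂(20/33) = -log₂(0.6061)
I = 0.7225 bits


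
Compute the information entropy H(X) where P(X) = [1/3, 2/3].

H(X) = -Σ p(x) log₂ p(x)
  -1/3 × log₂(1/3) = 0.5283
  -2/3 × log₂(2/3) = 0.3900
H(X) = 0.9183 bits


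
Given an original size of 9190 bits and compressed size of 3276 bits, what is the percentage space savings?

Space savings = (1 - Compressed/Original) × 100%
= (1 - 3276/9190) × 100%
= 64.35%


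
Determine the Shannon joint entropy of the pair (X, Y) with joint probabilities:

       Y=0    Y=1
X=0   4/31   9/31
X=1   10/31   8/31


H(X,Y) = -Σ p(x,y) log₂ p(x,y)
  p(0,0)=4/31: -0.1290 × log₂(0.1290) = 0.3812
  p(0,1)=9/31: -0.2903 × log₂(0.2903) = 0.5180
  p(1,0)=10/31: -0.3226 × log₂(0.3226) = 0.5265
  p(1,1)=8/31: -0.2581 × log₂(0.2581) = 0.5043
H(X,Y) = 1.9300 bits


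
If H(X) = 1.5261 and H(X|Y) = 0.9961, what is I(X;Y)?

I(X;Y) = H(X) - H(X|Y)
I(X;Y) = 1.5261 - 0.9961 = 0.53 bits


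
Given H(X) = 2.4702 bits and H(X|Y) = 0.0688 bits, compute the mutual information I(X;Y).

I(X;Y) = H(X) - H(X|Y)
I(X;Y) = 2.4702 - 0.0688 = 2.4014 bits


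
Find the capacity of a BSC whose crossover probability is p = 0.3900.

For BSC with error probability p:
C = 1 - H(p) where H(p) is binary entropy
H(0.3900) = -0.3900 × log₂(0.3900) - 0.6100 × log₂(0.6100)
H(p) = 0.9648
C = 1 - 0.9648 = 0.0352 bits/use


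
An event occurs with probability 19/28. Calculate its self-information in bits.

Information content I(x) = -log₂(p(x))
I = -log₂(19/28) = -log₂(0.6786)
I = 0.5594 bits


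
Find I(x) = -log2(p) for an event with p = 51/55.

Information content I(x) = -log₂(p(x))
I = -log₂(51/55) = -log₂(0.9273)
I = 0.1089 bits


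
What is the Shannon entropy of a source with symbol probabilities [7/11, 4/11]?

H(X) = -Σ p(x) log₂ p(x)
  -7/11 × log₂(7/11) = 0.4150
  -4/11 × log₂(4/11) = 0.5307
H(X) = 0.9457 bits


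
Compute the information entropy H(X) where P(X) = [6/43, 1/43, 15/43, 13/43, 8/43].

H(X) = -Σ p(x) log₂ p(x)
  -6/43 × log₂(6/43) = 0.3965
  -1/43 × log₂(1/43) = 0.1262
  -15/43 × log₂(15/43) = 0.5300
  -13/43 × log₂(13/43) = 0.5218
  -8/43 × log₂(8/43) = 0.4514
H(X) = 2.0258 bits


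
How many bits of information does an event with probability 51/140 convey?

Information content I(x) = -log₂(p(x))
I = -log₂(51/140) = -log₂(0.3643)
I = 1.4569 bits


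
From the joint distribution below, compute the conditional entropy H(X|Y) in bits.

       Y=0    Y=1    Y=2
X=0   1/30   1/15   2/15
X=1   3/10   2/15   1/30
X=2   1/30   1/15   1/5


H(X|Y) = Σ_y p(y) H(X|Y=y)
  p(Y=0) = 11/30, H(X|Y=0) = 0.8659
  p(Y=1) = 4/15, H(X|Y=1) = 1.5000
  p(Y=2) = 11/30, H(X|Y=2) = 1.3222
H(X|Y) = 0.3667×0.8659 + 0.2667×1.5000 + 0.3667×1.3222 = 1.2023 bits


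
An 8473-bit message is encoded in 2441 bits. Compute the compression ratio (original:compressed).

Compression ratio = Original / Compressed
= 8473 / 2441 = 3.47:1


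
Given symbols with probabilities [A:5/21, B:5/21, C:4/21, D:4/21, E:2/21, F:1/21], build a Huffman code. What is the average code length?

Huffman tree construction:
Combine smallest probabilities repeatedly
Resulting codes:
  A: 01 (length 2)
  B: 10 (length 2)
  C: 111 (length 3)
  D: 00 (length 2)
  E: 1101 (length 4)
  F: 1100 (length 4)
Average length = Σ p(s) × length(s) = 2.4762 bits


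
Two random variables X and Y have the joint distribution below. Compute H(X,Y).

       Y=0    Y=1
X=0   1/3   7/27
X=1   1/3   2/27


H(X,Y) = -Σ p(x,y) log₂ p(x,y)
  p(0,0)=1/3: -0.3333 × log₂(0.3333) = 0.5283
  p(0,1)=7/27: -0.2593 × log₂(0.2593) = 0.5049
  p(1,0)=1/3: -0.3333 × log₂(0.3333) = 0.5283
  p(1,1)=2/27: -0.0741 × log₂(0.0741) = 0.2781
H(X,Y) = 1.8397 bits


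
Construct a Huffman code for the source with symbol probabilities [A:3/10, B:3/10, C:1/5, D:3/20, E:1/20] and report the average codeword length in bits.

Huffman tree construction:
Combine smallest probabilities repeatedly
Resulting codes:
  A: 10 (length 2)
  B: 11 (length 2)
  C: 00 (length 2)
  D: 011 (length 3)
  E: 010 (length 3)
Average length = Σ p(s) × length(s) = 2.2000 bits


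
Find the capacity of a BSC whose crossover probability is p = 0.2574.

For BSC with error probability p:
C = 1 - H(p) where H(p) is binary entropy
H(0.2574) = -0.2574 × log₂(0.2574) - 0.7426 × log₂(0.7426)
H(p) = 0.8228
C = 1 - 0.8228 = 0.1772 bits/use


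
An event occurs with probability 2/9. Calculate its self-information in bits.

Information content I(x) = -log₂(p(x))
I = -log₂(2/9) = -log₂(0.2222)
I = 2.1699 bits


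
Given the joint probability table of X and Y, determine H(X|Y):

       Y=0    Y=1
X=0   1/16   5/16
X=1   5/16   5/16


H(X|Y) = Σ_y p(y) H(X|Y=y)
  p(Y=0) = 3/8, H(X|Y=0) = 0.6500
  p(Y=1) = 5/8, H(X|Y=1) = 1.0000
H(X|Y) = 0.3750×0.6500 + 0.6250×1.0000 = 0.8688 bits


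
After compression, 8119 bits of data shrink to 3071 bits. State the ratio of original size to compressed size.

Compression ratio = Original / Compressed
= 8119 / 3071 = 2.64:1


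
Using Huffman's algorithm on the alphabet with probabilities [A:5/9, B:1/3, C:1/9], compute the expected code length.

Huffman tree construction:
Combine smallest probabilities repeatedly
Resulting codes:
  A: 1 (length 1)
  B: 01 (length 2)
  C: 00 (length 2)
Average length = Σ p(s) × length(s) = 1.4444 bits


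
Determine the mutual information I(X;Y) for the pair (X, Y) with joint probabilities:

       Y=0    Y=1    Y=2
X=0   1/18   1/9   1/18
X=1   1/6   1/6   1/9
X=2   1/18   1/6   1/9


H(X) = 1.5305, H(Y) = 1.5466, H(X,Y) = 3.0441
I(X;Y) = H(X) + H(Y) - H(X,Y) = 0.0330 bits


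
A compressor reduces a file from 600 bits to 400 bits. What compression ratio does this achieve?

Compression ratio = Original / Compressed
= 600 / 400 = 1.50:1


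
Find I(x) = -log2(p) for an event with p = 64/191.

Information content I(x) = -log₂(p(x))
I = -log₂(64/191) = -log₂(0.3351)
I = 1.5774 bits


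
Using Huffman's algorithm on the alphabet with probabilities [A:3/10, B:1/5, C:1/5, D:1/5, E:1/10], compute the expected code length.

Huffman tree construction:
Combine smallest probabilities repeatedly
Resulting codes:
  A: 10 (length 2)
  B: 111 (length 3)
  C: 00 (length 2)
  D: 01 (length 2)
  E: 110 (length 3)
Average length = Σ p(s) × length(s) = 2.3000 bits


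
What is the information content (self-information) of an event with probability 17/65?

Information content I(x) = -log₂(p(x))
I = -log₂(17/65) = -log₂(0.2615)
I = 1.9349 bits


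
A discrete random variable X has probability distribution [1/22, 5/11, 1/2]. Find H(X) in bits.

H(X) = -Σ p(x) log₂ p(x)
  -1/22 × log₂(1/22) = 0.2027
  -5/11 × log₂(5/11) = 0.5170
  -1/2 × log₂(1/2) = 0.5000
H(X) = 1.2197 bits


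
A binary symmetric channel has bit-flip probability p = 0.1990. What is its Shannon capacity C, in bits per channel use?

For BSC with error probability p:
C = 1 - H(p) where H(p) is binary entropy
H(0.1990) = -0.1990 × log₂(0.1990) - 0.8010 × log₂(0.8010)
H(p) = 0.7199
C = 1 - 0.7199 = 0.2801 bits/use


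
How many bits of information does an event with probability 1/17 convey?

Information content I(x) = -log₂(p(x))
I = -log₂(1/17) = -log₂(0.0588)
I = 4.0875 bits


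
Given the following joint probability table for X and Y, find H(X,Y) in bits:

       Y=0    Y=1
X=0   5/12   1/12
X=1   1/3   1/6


H(X,Y) = -Σ p(x,y) log₂ p(x,y)
  p(0,0)=5/12: -0.4167 × log₂(0.4167) = 0.5263
  p(0,1)=1/12: -0.0833 × log₂(0.0833) = 0.2987
  p(1,0)=1/3: -0.3333 × log₂(0.3333) = 0.5283
  p(1,1)=1/6: -0.1667 × log₂(0.1667) = 0.4308
H(X,Y) = 1.7842 bits


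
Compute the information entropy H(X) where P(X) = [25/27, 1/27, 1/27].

H(X) = -Σ p(x) log₂ p(x)
  -25/27 × log₂(25/27) = 0.1028
  -1/27 × log₂(1/27) = 0.1761
  -1/27 × log₂(1/27) = 0.1761
H(X) = 0.4550 bits


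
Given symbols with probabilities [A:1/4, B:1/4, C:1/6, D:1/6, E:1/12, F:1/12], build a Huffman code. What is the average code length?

Huffman tree construction:
Combine smallest probabilities repeatedly
Resulting codes:
  A: 01 (length 2)
  B: 10 (length 2)
  C: 110 (length 3)
  D: 111 (length 3)
  E: 000 (length 3)
  F: 001 (length 3)
Average length = Σ p(s) × length(s) = 2.5000 bits


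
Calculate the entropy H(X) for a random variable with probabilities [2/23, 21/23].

H(X) = -Σ p(x) log₂ p(x)
  -2/23 × log₂(2/23) = 0.3064
  -21/23 × log₂(21/23) = 0.1198
H(X) = 0.4262 bits


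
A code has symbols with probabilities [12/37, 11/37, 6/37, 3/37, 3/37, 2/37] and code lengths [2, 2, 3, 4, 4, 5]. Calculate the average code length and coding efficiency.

Average length L = Σ p_i × l_i = 2.6486 bits
Entropy H = 2.2880 bits
Efficiency η = H/L × 100% = 86.38%


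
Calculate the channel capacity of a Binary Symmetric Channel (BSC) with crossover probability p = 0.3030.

For BSC with error probability p:
C = 1 - H(p) where H(p) is binary entropy
H(0.3030) = -0.3030 × log₂(0.3030) - 0.6970 × log₂(0.6970)
H(p) = 0.8849
C = 1 - 0.8849 = 0.1151 bits/use


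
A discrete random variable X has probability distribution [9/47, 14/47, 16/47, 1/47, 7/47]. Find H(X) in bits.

H(X) = -Σ p(x) log₂ p(x)
  -9/47 × log₂(9/47) = 0.4566
  -14/47 × log₂(14/47) = 0.5205
  -16/47 × log₂(16/47) = 0.5292
  -1/47 × log₂(1/47) = 0.1182
  -7/47 × log₂(7/47) = 0.4092
H(X) = 2.0337 bits


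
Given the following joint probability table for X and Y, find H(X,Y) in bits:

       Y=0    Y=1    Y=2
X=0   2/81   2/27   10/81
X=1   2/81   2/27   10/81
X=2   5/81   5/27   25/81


H(X,Y) = -Σ p(x,y) log₂ p(x,y)
  p(0,0)=2/81: -0.0247 × log₂(0.0247) = 0.1318
  p(0,1)=2/27: -0.0741 × log₂(0.0741) = 0.2781
  p(0,2)=10/81: -0.1235 × log₂(0.1235) = 0.3726
  p(1,0)=2/81: -0.0247 × log₂(0.0247) = 0.1318
  p(1,1)=2/27: -0.0741 × log₂(0.0741) = 0.2781
  p(1,2)=10/81: -0.1235 × log₂(0.1235) = 0.3726
  p(2,0)=5/81: -0.0617 × log₂(0.0617) = 0.2480
  p(2,1)=5/27: -0.1852 × log₂(0.1852) = 0.4505
  p(2,2)=25/81: -0.3086 × log₂(0.3086) = 0.5235
H(X,Y) = 2.7872 bits


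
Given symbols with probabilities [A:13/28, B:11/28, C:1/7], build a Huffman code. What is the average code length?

Huffman tree construction:
Combine smallest probabilities repeatedly
Resulting codes:
  A: 0 (length 1)
  B: 11 (length 2)
  C: 10 (length 2)
Average length = Σ p(s) × length(s) = 1.5357 bits


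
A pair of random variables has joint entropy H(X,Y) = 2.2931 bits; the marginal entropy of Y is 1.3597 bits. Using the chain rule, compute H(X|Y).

Chain rule: H(X,Y) = H(X|Y) + H(Y)
H(X|Y) = H(X,Y) - H(Y) = 2.2931 - 1.3597 = 0.9334 bits


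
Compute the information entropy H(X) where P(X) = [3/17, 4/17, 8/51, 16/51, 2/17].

H(X) = -Σ p(x) log₂ p(x)
  -3/17 × log₂(3/17) = 0.4416
  -4/17 × log₂(4/17) = 0.4912
  -8/51 × log₂(8/51) = 0.4192
  -16/51 × log₂(16/51) = 0.5247
  -2/17 × log₂(2/17) = 0.3632
H(X) = 2.2399 bits


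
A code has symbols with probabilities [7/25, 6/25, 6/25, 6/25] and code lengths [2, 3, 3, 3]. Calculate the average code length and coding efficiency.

Average length L = Σ p_i × l_i = 2.7200 bits
Entropy H = 1.9966 bits
Efficiency η = H/L × 100% = 73.41%


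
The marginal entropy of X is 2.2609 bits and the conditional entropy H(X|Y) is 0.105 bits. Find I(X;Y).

I(X;Y) = H(X) - H(X|Y)
I(X;Y) = 2.2609 - 0.105 = 2.1559 bits


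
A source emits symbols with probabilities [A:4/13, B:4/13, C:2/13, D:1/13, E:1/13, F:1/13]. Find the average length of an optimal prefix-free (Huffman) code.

Huffman tree construction:
Combine smallest probabilities repeatedly
Resulting codes:
  A: 10 (length 2)
  B: 11 (length 2)
  C: 011 (length 3)
  D: 000 (length 3)
  E: 001 (length 3)
  F: 010 (length 3)
Average length = Σ p(s) × length(s) = 2.3846 bits


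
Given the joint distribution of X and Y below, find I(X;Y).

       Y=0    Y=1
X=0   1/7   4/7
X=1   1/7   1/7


H(X) = 0.8631, H(Y) = 0.8631, H(X,Y) = 1.6645
I(X;Y) = H(X) + H(Y) - H(X,Y) = 0.0617 bits


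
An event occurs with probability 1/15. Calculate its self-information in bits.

Information content I(x) = -log₂(p(x))
I = -log₂(1/15) = -log₂(0.0667)
I = 3.9069 bits


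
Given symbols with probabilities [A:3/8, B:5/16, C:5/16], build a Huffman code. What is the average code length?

Huffman tree construction:
Combine smallest probabilities repeatedly
Resulting codes:
  A: 0 (length 1)
  B: 10 (length 2)
  C: 11 (length 2)
Average length = Σ p(s) × length(s) = 1.6250 bits


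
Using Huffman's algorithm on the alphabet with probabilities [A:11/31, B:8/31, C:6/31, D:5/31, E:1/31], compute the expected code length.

Huffman tree construction:
Combine smallest probabilities repeatedly
Resulting codes:
  A: 11 (length 2)
  B: 10 (length 2)
  C: 00 (length 2)
  D: 011 (length 3)
  E: 010 (length 3)
Average length = Σ p(s) × length(s) = 2.1935 bits


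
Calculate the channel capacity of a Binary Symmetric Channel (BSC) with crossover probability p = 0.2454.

For BSC with error probability p:
C = 1 - H(p) where H(p) is binary entropy
H(0.2454) = -0.2454 × log₂(0.2454) - 0.7546 × log₂(0.7546)
H(p) = 0.8039
C = 1 - 0.8039 = 0.1961 bits/use


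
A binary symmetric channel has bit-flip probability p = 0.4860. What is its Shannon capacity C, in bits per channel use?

For BSC with error probability p:
C = 1 - H(p) where H(p) is binary entropy
H(0.4860) = -0.4860 × log₂(0.4860) - 0.5140 × log₂(0.5140)
H(p) = 0.9994
C = 1 - 0.9994 = 0.0006 bits/use


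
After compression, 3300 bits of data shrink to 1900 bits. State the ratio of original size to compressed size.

Compression ratio = Original / Compressed
= 3300 / 1900 = 1.74:1


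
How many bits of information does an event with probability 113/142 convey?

Information content I(x) = -log₂(p(x))
I = -log₂(113/142) = -log₂(0.7958)
I = 0.3296 bits


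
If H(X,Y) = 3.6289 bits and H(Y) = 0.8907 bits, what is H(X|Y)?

Chain rule: H(X,Y) = H(X|Y) + H(Y)
H(X|Y) = H(X,Y) - H(Y) = 3.6289 - 0.8907 = 2.7382 bits


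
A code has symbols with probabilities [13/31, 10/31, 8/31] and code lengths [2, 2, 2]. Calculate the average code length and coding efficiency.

Average length L = Σ p_i × l_i = 2.0000 bits
Entropy H = 1.5566 bits
Efficiency η = H/L × 100% = 77.83%


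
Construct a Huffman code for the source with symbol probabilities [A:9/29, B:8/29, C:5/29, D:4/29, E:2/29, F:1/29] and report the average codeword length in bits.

Huffman tree construction:
Combine smallest probabilities repeatedly
Resulting codes:
  A: 11 (length 2)
  B: 10 (length 2)
  C: 00 (length 2)
  D: 011 (length 3)
  E: 0101 (length 4)
  F: 0100 (length 4)
Average length = Σ p(s) × length(s) = 2.3448 bits


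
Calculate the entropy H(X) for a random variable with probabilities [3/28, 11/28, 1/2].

H(X) = -Σ p(x) log₂ p(x)
  -3/28 × log₂(3/28) = 0.3453
  -11/28 × log₂(11/28) = 0.5295
  -1/2 × log₂(1/2) = 0.5000
H(X) = 1.3748 bits


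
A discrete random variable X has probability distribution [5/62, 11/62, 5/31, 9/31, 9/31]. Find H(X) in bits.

H(X) = -Σ p(x) log₂ p(x)
  -5/62 × log₂(5/62) = 0.2929
  -11/62 × log₂(11/62) = 0.4426
  -5/31 × log₂(5/31) = 0.4246
  -9/31 × log₂(9/31) = 0.5180
  -9/31 × log₂(9/31) = 0.5180
H(X) = 2.1961 bits


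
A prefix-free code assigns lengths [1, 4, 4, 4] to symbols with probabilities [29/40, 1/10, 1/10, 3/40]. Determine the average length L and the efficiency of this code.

Average length L = Σ p_i × l_i = 1.8250 bits
Entropy H = 1.2810 bits
Efficiency η = H/L × 100% = 70.19%


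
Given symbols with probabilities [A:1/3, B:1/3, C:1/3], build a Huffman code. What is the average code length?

Huffman tree construction:
Combine smallest probabilities repeatedly
Resulting codes:
  A: 10 (length 2)
  B: 11 (length 2)
  C: 0 (length 1)
Average length = Σ p(s) × length(s) = 1.6667 bits


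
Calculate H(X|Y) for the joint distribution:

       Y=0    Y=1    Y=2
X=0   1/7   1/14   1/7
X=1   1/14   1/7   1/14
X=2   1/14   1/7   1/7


H(X|Y) = Σ_y p(y) H(X|Y=y)
  p(Y=0) = 2/7, H(X|Y=0) = 1.5000
  p(Y=1) = 5/14, H(X|Y=1) = 1.5219
  p(Y=2) = 5/14, H(X|Y=2) = 1.5219
H(X|Y) = 0.2857×1.5000 + 0.3571×1.5219 + 0.3571×1.5219 = 1.5157 bits


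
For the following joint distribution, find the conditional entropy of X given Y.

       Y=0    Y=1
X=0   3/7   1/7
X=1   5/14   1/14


H(X|Y) = Σ_y p(y) H(X|Y=y)
  p(Y=0) = 11/14, H(X|Y=0) = 0.9940
  p(Y=1) = 3/14, H(X|Y=1) = 0.9183
H(X|Y) = 0.7857×0.9940 + 0.2143×0.9183 = 0.9778 bits


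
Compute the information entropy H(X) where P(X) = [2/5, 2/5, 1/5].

H(X) = -Σ p(x) log₂ p(x)
  -2/5 × log₂(2/5) = 0.5288
  -2/5 × log₂(2/5) = 0.5288
  -1/5 × log₂(1/5) = 0.4644
H(X) = 1.5219 bits


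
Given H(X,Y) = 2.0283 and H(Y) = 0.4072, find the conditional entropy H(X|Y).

Chain rule: H(X,Y) = H(X|Y) + H(Y)
H(X|Y) = H(X,Y) - H(Y) = 2.0283 - 0.4072 = 1.6211 bits


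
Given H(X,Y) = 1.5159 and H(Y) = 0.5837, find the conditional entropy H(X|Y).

Chain rule: H(X,Y) = H(X|Y) + H(Y)
H(X|Y) = H(X,Y) - H(Y) = 1.5159 - 0.5837 = 0.9322 bits


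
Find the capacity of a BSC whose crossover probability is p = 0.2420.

For BSC with error probability p:
C = 1 - H(p) where H(p) is binary entropy
H(0.2420) = -0.2420 × log₂(0.2420) - 0.7580 × log₂(0.7580)
H(p) = 0.7984
C = 1 - 0.7984 = 0.2016 bits/use


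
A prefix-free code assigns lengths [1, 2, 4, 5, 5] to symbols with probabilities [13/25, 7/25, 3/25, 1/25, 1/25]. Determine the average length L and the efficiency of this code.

Average length L = Σ p_i × l_i = 1.9600 bits
Entropy H = 1.7434 bits
Efficiency η = H/L × 100% = 88.95%


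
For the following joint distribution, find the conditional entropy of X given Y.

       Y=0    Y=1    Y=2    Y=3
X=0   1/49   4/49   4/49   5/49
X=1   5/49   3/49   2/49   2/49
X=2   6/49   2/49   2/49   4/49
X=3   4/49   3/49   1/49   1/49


H(X|Y) = Σ_y p(y) H(X|Y=y)
  p(Y=0) = 16/49, H(X|Y=0) = 1.8050
  p(Y=1) = 12/49, H(X|Y=1) = 1.9591
  p(Y=2) = 9/49, H(X|Y=2) = 1.8366
  p(Y=3) = 12/49, H(X|Y=3) = 1.7842
H(X|Y) = 0.3265×1.8050 + 0.2449×1.9591 + 0.1837×1.8366 + 0.2449×1.7842 = 1.8435 bits


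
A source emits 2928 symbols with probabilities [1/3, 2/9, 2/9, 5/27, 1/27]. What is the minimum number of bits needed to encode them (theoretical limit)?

Entropy H = 2.1194 bits/symbol
Minimum bits = H × n = 2.1194 × 2928
= 6205.56 bits


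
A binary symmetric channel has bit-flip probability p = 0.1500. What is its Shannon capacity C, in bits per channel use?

For BSC with error probability p:
C = 1 - H(p) where H(p) is binary entropy
H(0.1500) = -0.1500 × log₂(0.1500) - 0.8500 × log₂(0.8500)
H(p) = 0.6098
C = 1 - 0.6098 = 0.3902 bits/use


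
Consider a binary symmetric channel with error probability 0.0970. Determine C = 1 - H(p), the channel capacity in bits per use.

For BSC with error probability p:
C = 1 - H(p) where H(p) is binary entropy
H(0.0970) = -0.0970 × log₂(0.0970) - 0.9030 × log₂(0.9030)
H(p) = 0.4594
C = 1 - 0.4594 = 0.5406 bits/use


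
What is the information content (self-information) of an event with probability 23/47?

Information content I(x) = -log₂(p(x))
I = -log₂(23/47) = -log₂(0.4894)
I = 1.0310 bits


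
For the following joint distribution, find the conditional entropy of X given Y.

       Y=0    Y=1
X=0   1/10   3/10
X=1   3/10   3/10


H(X|Y) = Σ_y p(y) H(X|Y=y)
  p(Y=0) = 2/5, H(X|Y=0) = 0.8113
  p(Y=1) = 3/5, H(X|Y=1) = 1.0000
H(X|Y) = 0.4000×0.8113 + 0.6000×1.0000 = 0.9245 bits


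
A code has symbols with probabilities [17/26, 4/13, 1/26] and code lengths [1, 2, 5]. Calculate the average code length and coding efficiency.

Average length L = Σ p_i × l_i = 1.4615 bits
Entropy H = 1.1048 bits
Efficiency η = H/L × 100% = 75.59%


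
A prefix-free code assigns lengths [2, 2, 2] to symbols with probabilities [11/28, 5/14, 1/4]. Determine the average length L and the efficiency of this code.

Average length L = Σ p_i × l_i = 2.0000 bits
Entropy H = 1.5601 bits
Efficiency η = H/L × 100% = 78.00%


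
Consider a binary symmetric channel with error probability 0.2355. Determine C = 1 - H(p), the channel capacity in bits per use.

For BSC with error probability p:
C = 1 - H(p) where H(p) is binary entropy
H(0.2355) = -0.2355 × log₂(0.2355) - 0.7645 × log₂(0.7645)
H(p) = 0.7875
C = 1 - 0.7875 = 0.2125 bits/use


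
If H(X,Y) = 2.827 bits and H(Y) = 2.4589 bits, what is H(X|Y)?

Chain rule: H(X,Y) = H(X|Y) + H(Y)
H(X|Y) = H(X,Y) - H(Y) = 2.827 - 2.4589 = 0.3681 bits


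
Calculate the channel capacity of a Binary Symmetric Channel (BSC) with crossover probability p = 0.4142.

For BSC with error probability p:
C = 1 - H(p) where H(p) is binary entropy
H(0.4142) = -0.4142 × log₂(0.4142) - 0.5858 × log₂(0.5858)
H(p) = 0.9787
C = 1 - 0.9787 = 0.0213 bits/use


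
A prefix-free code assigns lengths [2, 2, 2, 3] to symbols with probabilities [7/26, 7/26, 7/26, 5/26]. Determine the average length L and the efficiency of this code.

Average length L = Σ p_i × l_i = 2.1923 bits
Entropy H = 1.9864 bits
Efficiency η = H/L × 100% = 90.61%


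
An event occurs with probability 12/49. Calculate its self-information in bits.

Information content I(x) = -log₂(p(x))
I = -log₂(12/49) = -log₂(0.2449)
I = 2.0297 bits


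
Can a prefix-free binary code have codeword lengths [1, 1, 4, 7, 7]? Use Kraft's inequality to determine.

Kraft inequality: Σ 2^(-l_i) ≤ 1 for prefix-free code
Calculating: 2^(-1) + 2^(-1) + 2^(-4) + 2^(-7) + 2^(-7)
= 0.5 + 0.5 + 0.0625 + 0.0078125 + 0.0078125
= 1.0781
Since 1.0781 > 1, prefix-free code does not exist


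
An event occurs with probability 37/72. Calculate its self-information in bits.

Information content I(x) = -log₂(p(x))
I = -log₂(37/72) = -log₂(0.5139)
I = 0.9605 bits


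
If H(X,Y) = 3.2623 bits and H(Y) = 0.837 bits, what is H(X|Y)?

Chain rule: H(X,Y) = H(X|Y) + H(Y)
H(X|Y) = H(X,Y) - H(Y) = 3.2623 - 0.837 = 2.4253 bits


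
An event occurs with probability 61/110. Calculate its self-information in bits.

Information content I(x) = -log₂(p(x))
I = -log₂(61/110) = -log₂(0.5545)
I = 0.8506 bits
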